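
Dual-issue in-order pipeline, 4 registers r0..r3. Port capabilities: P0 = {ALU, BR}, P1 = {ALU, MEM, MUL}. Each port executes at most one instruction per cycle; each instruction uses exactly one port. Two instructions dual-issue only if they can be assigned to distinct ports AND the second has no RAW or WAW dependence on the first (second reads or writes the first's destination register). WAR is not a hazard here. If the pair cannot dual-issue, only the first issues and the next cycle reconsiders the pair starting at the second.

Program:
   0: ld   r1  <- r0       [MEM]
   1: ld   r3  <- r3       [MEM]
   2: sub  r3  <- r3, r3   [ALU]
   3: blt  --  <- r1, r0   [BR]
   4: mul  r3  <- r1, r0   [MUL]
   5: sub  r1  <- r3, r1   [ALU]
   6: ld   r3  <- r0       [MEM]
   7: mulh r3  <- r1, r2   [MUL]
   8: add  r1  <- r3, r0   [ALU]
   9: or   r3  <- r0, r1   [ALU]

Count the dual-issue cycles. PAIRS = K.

PAIRS = 2

[0] i0  ld.MEM  -- no-port MEM/MEM
[1] i1  ld.MEM  -- RAW+WAW r3
[2] i2,i3  sub.ALU blt.BR  -- pair
[3] i4  mul.MUL  -- RAW r3
[4] i5,i6  sub.ALU ld.MEM  -- pair
[5] i7  mulh.MUL  -- RAW r3
[6] i8  add.ALU  -- RAW r1
[7] i9  or.ALU  -- tail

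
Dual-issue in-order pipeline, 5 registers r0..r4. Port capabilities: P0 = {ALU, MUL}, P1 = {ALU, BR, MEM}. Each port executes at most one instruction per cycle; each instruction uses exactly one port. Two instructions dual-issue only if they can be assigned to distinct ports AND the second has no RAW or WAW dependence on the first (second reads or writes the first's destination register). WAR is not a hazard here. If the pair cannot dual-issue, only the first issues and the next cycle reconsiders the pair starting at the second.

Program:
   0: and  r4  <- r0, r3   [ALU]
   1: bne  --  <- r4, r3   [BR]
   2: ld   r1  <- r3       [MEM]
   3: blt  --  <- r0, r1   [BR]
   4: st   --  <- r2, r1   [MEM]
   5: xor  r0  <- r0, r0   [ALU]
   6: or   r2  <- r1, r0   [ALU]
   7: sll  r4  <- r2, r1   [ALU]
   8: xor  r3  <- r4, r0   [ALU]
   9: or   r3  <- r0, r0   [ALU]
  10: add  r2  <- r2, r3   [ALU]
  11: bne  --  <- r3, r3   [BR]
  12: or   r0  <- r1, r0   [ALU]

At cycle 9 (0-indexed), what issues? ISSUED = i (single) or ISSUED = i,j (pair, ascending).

#0 head=0: and.ALU i0 RAW r4
#1 head=1: bne.BR i1 no-port BR/MEM
#2 head=2: ld.MEM i2 no-port MEM/BR
#3 head=3: blt.BR i3 no-port BR/MEM
#4 head=4: st.MEM+xor.ALU i4/i5 2-wide
#5 head=6: or.ALU i6 RAW r2
#6 head=7: sll.ALU i7 RAW r4
#7 head=8: xor.ALU i8 WAW r3
#8 head=9: or.ALU i9 RAW r3
#9 head=10: add.ALU+bne.BR i10/i11 2-wide
#10 head=12: or.ALU i12 tail

ISSUED = 10,11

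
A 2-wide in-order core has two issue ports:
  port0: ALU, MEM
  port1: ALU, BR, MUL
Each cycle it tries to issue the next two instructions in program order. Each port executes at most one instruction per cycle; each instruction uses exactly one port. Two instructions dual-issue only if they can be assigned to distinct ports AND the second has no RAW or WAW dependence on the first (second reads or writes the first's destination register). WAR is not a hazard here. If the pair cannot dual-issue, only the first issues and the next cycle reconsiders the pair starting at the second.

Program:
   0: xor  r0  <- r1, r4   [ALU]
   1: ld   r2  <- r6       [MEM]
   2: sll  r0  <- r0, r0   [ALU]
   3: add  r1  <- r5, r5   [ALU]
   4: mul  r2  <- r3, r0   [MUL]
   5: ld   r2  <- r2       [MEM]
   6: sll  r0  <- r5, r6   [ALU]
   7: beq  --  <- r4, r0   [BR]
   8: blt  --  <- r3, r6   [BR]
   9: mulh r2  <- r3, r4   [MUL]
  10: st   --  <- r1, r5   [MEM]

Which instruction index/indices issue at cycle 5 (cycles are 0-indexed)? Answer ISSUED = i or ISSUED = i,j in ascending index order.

ISSUED = 8

  cy0 -> i0/i1 (xor;ld) pair
  cy1 -> i2/i3 (sll;add) pair
  cy2 -> i4 (mul) RAW+WAW r2
  cy3 -> i5/i6 (ld;sll) pair
  cy4 -> i7 (beq) no-port BR/BR
  cy5 -> i8 (blt) no-port BR/MUL
  cy6 -> i9/i10 (mulh;st) pair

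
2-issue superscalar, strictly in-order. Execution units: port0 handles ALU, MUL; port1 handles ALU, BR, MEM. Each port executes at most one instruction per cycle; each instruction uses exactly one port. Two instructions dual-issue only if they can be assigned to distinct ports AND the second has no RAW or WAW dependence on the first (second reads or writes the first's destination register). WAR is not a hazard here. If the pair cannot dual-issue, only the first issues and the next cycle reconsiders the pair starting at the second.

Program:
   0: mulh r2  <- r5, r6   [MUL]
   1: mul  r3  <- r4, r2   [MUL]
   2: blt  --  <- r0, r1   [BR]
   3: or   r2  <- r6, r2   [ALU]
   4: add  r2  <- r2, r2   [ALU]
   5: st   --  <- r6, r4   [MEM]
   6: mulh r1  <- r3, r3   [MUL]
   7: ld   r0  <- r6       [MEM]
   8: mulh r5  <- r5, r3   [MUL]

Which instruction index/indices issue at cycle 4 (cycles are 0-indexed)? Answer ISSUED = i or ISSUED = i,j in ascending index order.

ISSUED = 6,7

t=0 i0:mulh.MUL ; no-port MUL/MUL
t=1 i1,i2:mul.MUL blt.BR ; 2-wide
t=2 i3:or.ALU ; RAW+WAW r2
t=3 i4,i5:add.ALU st.MEM ; 2-wide
t=4 i6,i7:mulh.MUL ld.MEM ; 2-wide
t=5 i8:mulh.MUL ; tail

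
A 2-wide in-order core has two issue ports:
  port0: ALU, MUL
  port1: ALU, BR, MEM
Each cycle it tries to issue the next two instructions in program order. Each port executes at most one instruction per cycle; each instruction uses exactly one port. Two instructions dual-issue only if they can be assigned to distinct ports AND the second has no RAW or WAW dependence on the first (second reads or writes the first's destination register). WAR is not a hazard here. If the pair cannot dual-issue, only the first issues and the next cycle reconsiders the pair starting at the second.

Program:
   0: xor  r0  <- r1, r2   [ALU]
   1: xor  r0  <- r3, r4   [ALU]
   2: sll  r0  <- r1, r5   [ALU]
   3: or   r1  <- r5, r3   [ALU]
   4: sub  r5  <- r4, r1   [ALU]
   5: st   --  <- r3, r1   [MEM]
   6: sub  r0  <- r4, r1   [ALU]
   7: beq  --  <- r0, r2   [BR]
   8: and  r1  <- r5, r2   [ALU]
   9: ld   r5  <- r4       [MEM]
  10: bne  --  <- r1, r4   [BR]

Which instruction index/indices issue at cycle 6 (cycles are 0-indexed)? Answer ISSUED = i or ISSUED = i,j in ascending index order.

ISSUED = 9

0. xor @i0  | WAW r0
1. xor @i1  | WAW r0
2. sll+or @i2+i3  | pair
3. sub+st @i4+i5  | pair
4. sub @i6  | RAW r0
5. beq+and @i7+i8  | pair
6. ld @i9  | no-port MEM/BR
7. bne @i10  | tail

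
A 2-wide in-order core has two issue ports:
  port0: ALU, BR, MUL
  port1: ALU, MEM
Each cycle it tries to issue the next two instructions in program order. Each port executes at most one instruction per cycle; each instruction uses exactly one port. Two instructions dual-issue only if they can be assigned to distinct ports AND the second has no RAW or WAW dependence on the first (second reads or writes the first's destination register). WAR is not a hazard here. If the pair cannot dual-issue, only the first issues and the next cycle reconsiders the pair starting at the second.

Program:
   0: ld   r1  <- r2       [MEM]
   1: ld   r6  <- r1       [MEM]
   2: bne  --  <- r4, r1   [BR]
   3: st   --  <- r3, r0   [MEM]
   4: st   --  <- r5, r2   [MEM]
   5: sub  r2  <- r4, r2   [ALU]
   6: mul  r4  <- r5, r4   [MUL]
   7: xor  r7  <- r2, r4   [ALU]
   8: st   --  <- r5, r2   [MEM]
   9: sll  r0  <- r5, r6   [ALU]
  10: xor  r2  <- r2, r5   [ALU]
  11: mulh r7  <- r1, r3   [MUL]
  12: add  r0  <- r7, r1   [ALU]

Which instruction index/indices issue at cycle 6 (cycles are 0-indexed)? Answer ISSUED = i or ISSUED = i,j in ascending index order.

[0] i0  ld.MEM  -- no-port MEM/MEM
[1] i1&i2  ld.MEM bne.BR  -- dual
[2] i3  st.MEM  -- no-port MEM/MEM
[3] i4&i5  st.MEM sub.ALU  -- dual
[4] i6  mul.MUL  -- RAW r4
[5] i7&i8  xor.ALU st.MEM  -- dual
[6] i9&i10  sll.ALU xor.ALU  -- dual
[7] i11  mulh.MUL  -- RAW r7
[8] i12  add.ALU  -- tail

ISSUED = 9,10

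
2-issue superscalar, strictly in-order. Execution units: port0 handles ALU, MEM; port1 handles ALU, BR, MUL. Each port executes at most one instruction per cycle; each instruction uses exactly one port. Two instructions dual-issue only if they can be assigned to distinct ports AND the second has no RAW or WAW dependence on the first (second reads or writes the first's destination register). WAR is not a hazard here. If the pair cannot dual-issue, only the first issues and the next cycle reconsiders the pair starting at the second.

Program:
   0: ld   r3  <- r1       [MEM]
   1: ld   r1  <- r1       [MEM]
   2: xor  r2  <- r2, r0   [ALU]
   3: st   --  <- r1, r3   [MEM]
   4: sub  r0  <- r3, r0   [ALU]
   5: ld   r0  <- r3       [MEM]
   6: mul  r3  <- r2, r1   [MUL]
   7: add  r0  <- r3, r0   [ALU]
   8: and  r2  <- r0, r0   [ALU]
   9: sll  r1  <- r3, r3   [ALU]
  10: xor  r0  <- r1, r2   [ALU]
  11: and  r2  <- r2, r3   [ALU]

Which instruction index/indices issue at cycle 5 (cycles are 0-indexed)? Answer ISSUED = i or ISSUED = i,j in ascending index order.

ISSUED = 8,9

[0] i0  ld.MEM  -- no-port MEM/MEM
[1] i1&i2  ld.MEM xor.ALU  -- dual
[2] i3&i4  st.MEM sub.ALU  -- dual
[3] i5&i6  ld.MEM mul.MUL  -- dual
[4] i7  add.ALU  -- RAW r0
[5] i8&i9  and.ALU sll.ALU  -- dual
[6] i10&i11  xor.ALU and.ALU  -- dual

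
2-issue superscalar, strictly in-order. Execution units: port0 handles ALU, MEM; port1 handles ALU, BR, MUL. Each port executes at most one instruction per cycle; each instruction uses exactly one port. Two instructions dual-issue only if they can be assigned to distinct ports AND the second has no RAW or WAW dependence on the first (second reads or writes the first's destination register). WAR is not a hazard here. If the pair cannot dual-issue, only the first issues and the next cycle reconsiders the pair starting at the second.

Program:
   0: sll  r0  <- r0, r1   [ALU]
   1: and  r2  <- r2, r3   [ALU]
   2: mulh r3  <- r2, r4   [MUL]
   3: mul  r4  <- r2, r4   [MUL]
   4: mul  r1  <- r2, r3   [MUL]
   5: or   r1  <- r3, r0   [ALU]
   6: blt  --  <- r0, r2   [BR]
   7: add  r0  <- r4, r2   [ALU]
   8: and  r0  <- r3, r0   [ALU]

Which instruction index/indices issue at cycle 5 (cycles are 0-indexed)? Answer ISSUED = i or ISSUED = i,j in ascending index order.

t=0 i0/i1:sll;and ; 2-wide
t=1 i2:mulh ; no-port MUL/MUL
t=2 i3:mul ; no-port MUL/MUL
t=3 i4:mul ; WAW r1
t=4 i5/i6:or;blt ; 2-wide
t=5 i7:add ; RAW+WAW r0
t=6 i8:and ; tail

ISSUED = 7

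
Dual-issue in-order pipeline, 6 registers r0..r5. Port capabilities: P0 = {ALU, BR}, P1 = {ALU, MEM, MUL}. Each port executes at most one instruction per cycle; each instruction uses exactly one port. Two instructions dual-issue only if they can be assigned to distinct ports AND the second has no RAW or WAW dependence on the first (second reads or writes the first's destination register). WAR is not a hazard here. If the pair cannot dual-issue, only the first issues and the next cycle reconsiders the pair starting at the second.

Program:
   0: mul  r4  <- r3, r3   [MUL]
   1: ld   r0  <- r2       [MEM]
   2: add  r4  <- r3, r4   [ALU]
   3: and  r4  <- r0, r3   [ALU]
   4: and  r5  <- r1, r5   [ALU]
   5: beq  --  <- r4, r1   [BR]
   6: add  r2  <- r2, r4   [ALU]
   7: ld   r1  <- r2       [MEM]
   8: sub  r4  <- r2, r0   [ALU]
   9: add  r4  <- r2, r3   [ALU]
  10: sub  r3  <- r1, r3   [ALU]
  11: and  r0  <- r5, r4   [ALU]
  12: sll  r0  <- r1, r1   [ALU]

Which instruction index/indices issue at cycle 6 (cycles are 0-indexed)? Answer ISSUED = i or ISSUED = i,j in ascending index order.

  cy0 -> i0 (mul) no-port MUL/MEM
  cy1 -> i1+i2 (ld;add) 2-wide
  cy2 -> i3+i4 (and;and) 2-wide
  cy3 -> i5+i6 (beq;add) 2-wide
  cy4 -> i7+i8 (ld;sub) 2-wide
  cy5 -> i9+i10 (add;sub) 2-wide
  cy6 -> i11 (and) WAW r0
  cy7 -> i12 (sll) tail

ISSUED = 11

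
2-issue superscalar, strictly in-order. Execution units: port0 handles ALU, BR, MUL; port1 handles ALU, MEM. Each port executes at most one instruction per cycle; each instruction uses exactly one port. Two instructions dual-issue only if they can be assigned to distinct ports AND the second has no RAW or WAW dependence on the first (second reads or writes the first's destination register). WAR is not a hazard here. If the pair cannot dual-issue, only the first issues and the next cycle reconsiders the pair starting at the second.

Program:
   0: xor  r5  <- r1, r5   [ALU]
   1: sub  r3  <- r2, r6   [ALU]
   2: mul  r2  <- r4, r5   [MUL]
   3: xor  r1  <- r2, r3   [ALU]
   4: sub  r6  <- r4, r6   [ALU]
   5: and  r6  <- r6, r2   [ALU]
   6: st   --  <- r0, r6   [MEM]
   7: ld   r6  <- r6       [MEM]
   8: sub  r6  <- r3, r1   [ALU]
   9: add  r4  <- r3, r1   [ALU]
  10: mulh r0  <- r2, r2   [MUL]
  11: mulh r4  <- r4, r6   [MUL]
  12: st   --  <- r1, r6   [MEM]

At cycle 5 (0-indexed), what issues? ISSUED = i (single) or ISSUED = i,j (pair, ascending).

t=0 i0,i1:xor;sub ; pair
t=1 i2:mul ; RAW r2
t=2 i3,i4:xor;sub ; pair
t=3 i5:and ; RAW r6
t=4 i6:st ; no-port MEM/MEM
t=5 i7:ld ; WAW r6
t=6 i8,i9:sub;add ; pair
t=7 i10:mulh ; no-port MUL/MUL
t=8 i11,i12:mulh;st ; pair

ISSUED = 7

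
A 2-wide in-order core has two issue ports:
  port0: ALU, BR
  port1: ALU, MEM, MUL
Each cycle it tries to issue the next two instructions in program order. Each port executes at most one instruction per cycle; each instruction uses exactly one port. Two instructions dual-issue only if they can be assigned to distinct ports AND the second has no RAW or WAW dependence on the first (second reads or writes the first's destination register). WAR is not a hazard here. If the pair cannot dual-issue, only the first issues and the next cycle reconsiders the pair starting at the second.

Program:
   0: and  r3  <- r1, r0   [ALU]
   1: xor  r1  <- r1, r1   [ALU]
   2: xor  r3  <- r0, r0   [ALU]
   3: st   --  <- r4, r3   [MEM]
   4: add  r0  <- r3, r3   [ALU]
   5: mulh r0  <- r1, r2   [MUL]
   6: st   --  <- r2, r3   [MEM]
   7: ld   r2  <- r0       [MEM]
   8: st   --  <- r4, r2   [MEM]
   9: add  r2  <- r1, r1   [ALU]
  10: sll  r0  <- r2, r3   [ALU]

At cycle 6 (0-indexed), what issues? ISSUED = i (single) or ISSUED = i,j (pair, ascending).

ISSUED = 8,9

#0 head=0: and.ALU;xor.ALU i0&i1 dual
#1 head=2: xor.ALU i2 RAW r3
#2 head=3: st.MEM;add.ALU i3&i4 dual
#3 head=5: mulh.MUL i5 no-port MUL/MEM
#4 head=6: st.MEM i6 no-port MEM/MEM
#5 head=7: ld.MEM i7 no-port MEM/MEM
#6 head=8: st.MEM;add.ALU i8&i9 dual
#7 head=10: sll.ALU i10 tail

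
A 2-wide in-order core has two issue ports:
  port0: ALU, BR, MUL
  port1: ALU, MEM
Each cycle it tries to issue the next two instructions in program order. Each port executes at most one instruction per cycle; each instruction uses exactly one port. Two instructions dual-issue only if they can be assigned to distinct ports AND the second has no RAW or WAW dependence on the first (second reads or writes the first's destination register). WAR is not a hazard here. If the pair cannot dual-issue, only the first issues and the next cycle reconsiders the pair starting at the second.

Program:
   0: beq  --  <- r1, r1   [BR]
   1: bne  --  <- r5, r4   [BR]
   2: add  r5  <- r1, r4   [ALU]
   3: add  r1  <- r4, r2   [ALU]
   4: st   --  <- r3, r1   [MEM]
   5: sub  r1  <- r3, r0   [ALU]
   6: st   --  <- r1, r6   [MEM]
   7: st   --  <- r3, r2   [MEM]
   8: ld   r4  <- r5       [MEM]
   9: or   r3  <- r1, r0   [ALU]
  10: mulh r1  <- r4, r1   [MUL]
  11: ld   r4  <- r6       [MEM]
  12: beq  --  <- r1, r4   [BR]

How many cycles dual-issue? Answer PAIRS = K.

PAIRS = 4

  cy0 -> i0 (beq.BR) no-port BR/BR
  cy1 -> i1+i2 (bne.BR+add.ALU) dual
  cy2 -> i3 (add.ALU) RAW r1
  cy3 -> i4+i5 (st.MEM+sub.ALU) dual
  cy4 -> i6 (st.MEM) no-port MEM/MEM
  cy5 -> i7 (st.MEM) no-port MEM/MEM
  cy6 -> i8+i9 (ld.MEM+or.ALU) dual
  cy7 -> i10+i11 (mulh.MUL+ld.MEM) dual
  cy8 -> i12 (beq.BR) tail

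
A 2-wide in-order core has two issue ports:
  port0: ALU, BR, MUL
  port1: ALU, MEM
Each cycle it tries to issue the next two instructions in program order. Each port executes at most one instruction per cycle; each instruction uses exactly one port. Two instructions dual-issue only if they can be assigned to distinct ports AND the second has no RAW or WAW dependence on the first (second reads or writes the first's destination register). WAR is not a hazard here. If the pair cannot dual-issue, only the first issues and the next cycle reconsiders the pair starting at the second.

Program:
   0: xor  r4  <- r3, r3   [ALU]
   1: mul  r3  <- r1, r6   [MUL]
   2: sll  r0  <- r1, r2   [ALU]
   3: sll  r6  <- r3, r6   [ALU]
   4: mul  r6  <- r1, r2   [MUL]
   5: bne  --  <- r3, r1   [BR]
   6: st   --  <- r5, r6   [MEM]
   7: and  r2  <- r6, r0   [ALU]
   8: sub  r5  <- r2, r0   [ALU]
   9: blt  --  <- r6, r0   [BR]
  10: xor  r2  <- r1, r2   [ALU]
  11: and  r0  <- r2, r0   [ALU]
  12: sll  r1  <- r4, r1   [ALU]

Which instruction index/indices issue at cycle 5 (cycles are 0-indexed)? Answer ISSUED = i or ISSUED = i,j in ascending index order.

c0: i0&i1 xor.ALU+mul.MUL  2-wide
c1: i2&i3 sll.ALU+sll.ALU  2-wide
c2: i4 mul.MUL  no-port MUL/BR
c3: i5&i6 bne.BR+st.MEM  2-wide
c4: i7 and.ALU  RAW r2
c5: i8&i9 sub.ALU+blt.BR  2-wide
c6: i10 xor.ALU  RAW r2
c7: i11&i12 and.ALU+sll.ALU  2-wide

ISSUED = 8,9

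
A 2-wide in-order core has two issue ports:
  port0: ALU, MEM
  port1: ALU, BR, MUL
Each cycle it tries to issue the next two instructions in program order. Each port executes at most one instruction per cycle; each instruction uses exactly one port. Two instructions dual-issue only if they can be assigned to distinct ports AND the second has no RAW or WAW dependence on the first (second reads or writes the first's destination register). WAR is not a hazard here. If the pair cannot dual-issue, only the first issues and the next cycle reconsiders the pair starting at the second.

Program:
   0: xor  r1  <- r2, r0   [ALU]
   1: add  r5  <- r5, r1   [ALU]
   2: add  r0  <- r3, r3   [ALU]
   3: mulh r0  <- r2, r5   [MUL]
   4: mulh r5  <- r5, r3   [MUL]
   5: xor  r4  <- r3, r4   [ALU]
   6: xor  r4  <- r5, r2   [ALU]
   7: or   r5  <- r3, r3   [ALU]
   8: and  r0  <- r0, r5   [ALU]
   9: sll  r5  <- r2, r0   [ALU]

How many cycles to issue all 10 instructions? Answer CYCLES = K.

[0] i0  xor.ALU  -- RAW r1
[1] i1,i2  add.ALU;add.ALU  -- pair
[2] i3  mulh.MUL  -- no-port MUL/MUL
[3] i4,i5  mulh.MUL;xor.ALU  -- pair
[4] i6,i7  xor.ALU;or.ALU  -- pair
[5] i8  and.ALU  -- RAW r0
[6] i9  sll.ALU  -- tail

CYCLES = 7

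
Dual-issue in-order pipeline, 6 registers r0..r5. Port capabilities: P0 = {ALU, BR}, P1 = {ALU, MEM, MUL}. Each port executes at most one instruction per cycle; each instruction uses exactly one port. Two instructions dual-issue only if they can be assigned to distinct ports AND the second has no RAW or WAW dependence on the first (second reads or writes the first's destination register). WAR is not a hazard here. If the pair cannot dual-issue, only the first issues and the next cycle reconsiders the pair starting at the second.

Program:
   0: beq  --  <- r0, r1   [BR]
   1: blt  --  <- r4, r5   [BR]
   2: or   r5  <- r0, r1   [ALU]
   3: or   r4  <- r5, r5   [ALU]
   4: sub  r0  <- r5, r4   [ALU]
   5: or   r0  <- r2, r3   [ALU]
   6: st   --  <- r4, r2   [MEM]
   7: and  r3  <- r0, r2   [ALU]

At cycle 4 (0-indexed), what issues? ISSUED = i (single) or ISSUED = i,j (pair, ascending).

ISSUED = 5,6

0. beq.BR @i0  | no-port BR/BR
1. blt.BR/or.ALU @i1/i2  | pair
2. or.ALU @i3  | RAW r4
3. sub.ALU @i4  | WAW r0
4. or.ALU/st.MEM @i5/i6  | pair
5. and.ALU @i7  | tail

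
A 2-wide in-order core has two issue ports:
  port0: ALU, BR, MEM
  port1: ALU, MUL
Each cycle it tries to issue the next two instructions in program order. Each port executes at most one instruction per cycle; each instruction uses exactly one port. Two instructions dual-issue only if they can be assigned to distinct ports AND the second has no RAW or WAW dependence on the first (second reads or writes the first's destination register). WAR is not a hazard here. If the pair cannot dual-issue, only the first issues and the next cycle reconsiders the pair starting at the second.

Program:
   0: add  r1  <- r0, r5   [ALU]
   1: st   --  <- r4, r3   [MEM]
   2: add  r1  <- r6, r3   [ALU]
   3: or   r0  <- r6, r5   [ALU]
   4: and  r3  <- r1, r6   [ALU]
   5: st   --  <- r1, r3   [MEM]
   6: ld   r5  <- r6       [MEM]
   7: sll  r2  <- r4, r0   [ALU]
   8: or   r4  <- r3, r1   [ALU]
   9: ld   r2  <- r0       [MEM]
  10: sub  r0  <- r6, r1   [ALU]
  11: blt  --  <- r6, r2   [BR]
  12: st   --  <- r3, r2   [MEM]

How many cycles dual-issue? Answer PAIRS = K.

PAIRS = 5

0. add.ALU+st.MEM @i0/i1  | dual
1. add.ALU+or.ALU @i2/i3  | dual
2. and.ALU @i4  | RAW r3
3. st.MEM @i5  | no-port MEM/MEM
4. ld.MEM+sll.ALU @i6/i7  | dual
5. or.ALU+ld.MEM @i8/i9  | dual
6. sub.ALU+blt.BR @i10/i11  | dual
7. st.MEM @i12  | tail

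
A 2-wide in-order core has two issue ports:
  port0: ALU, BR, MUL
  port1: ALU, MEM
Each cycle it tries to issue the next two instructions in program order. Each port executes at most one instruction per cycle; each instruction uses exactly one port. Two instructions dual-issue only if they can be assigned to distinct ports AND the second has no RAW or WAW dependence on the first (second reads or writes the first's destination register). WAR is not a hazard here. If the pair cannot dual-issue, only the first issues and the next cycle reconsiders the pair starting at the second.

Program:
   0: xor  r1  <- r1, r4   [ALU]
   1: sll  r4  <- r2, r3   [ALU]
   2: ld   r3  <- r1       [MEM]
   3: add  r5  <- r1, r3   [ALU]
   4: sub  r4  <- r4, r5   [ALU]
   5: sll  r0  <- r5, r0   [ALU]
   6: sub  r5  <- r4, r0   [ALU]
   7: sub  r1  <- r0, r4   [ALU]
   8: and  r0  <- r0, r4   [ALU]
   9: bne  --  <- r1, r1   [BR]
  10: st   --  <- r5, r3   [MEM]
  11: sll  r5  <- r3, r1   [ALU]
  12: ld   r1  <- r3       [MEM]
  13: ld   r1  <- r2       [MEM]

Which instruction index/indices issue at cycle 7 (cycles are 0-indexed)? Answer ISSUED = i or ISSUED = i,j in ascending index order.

c0: i0+i1 xor.ALU sll.ALU  2-wide
c1: i2 ld.MEM  RAW r3
c2: i3 add.ALU  RAW r5
c3: i4+i5 sub.ALU sll.ALU  2-wide
c4: i6+i7 sub.ALU sub.ALU  2-wide
c5: i8+i9 and.ALU bne.BR  2-wide
c6: i10+i11 st.MEM sll.ALU  2-wide
c7: i12 ld.MEM  no-port MEM/MEM
c8: i13 ld.MEM  tail

ISSUED = 12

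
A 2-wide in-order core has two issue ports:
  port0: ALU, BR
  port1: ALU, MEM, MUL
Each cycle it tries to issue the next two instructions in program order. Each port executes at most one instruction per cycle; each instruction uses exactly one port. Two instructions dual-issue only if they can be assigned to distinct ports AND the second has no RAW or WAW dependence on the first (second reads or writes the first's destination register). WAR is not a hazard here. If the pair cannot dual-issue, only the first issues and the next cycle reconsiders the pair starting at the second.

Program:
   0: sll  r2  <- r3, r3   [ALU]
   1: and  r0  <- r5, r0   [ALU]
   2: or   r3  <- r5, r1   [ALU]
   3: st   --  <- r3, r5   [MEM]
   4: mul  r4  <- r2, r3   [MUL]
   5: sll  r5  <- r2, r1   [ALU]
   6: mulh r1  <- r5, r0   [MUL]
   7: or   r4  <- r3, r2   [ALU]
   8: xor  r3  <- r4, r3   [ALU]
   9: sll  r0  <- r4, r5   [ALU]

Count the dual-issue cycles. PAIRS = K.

PAIRS = 4

#0 head=0: sll.ALU;and.ALU i0/i1 pair
#1 head=2: or.ALU i2 RAW r3
#2 head=3: st.MEM i3 no-port MEM/MUL
#3 head=4: mul.MUL;sll.ALU i4/i5 pair
#4 head=6: mulh.MUL;or.ALU i6/i7 pair
#5 head=8: xor.ALU;sll.ALU i8/i9 pair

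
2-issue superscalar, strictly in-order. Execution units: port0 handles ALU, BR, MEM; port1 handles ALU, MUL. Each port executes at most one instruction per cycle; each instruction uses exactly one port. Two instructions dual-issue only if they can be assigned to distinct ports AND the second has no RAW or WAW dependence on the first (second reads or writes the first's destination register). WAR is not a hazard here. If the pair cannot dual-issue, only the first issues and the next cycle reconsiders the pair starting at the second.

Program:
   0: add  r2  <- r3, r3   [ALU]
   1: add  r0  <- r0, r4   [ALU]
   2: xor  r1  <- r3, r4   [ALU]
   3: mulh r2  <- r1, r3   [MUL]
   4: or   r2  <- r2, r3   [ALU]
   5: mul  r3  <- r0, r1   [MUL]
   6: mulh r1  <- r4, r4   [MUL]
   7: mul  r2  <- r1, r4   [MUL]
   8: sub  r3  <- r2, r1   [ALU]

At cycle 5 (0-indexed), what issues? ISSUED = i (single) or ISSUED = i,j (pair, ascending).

0. add.ALU/add.ALU @i0+i1  | pair
1. xor.ALU @i2  | RAW r1
2. mulh.MUL @i3  | RAW+WAW r2
3. or.ALU/mul.MUL @i4+i5  | pair
4. mulh.MUL @i6  | no-port MUL/MUL
5. mul.MUL @i7  | RAW r2
6. sub.ALU @i8  | tail

ISSUED = 7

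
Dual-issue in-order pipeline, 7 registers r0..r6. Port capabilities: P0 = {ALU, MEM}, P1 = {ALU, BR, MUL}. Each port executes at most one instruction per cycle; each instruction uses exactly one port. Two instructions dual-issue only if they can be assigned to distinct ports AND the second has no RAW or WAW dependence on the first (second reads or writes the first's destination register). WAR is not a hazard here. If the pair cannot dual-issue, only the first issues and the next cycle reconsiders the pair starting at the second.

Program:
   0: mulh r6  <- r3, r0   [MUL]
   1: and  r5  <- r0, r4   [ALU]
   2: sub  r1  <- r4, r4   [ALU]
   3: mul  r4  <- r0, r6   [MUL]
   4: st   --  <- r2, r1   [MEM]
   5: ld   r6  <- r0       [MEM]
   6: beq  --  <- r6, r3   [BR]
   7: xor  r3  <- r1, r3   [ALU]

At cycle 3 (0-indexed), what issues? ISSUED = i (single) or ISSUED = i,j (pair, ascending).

ISSUED = 5

0. mulh.MUL;and.ALU @i0,i1  | pair
1. sub.ALU;mul.MUL @i2,i3  | pair
2. st.MEM @i4  | no-port MEM/MEM
3. ld.MEM @i5  | RAW r6
4. beq.BR;xor.ALU @i6,i7  | pair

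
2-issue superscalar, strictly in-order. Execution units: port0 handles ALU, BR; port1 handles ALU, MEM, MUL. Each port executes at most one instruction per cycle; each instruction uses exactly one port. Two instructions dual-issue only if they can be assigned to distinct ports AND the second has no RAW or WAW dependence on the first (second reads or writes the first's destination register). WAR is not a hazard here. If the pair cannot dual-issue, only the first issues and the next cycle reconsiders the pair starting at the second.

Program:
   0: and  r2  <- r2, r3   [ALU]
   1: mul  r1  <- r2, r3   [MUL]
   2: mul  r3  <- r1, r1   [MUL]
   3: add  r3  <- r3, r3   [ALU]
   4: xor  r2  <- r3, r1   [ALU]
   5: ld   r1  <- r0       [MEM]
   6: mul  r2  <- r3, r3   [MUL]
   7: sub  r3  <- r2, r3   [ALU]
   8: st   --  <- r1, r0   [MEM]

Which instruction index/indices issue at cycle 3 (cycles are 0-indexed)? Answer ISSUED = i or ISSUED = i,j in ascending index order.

[0] i0  and  -- RAW r2
[1] i1  mul  -- no-port MUL/MUL
[2] i2  mul  -- RAW+WAW r3
[3] i3  add  -- RAW r3
[4] i4+i5  xor/ld  -- dual
[5] i6  mul  -- RAW r2
[6] i7+i8  sub/st  -- dual

ISSUED = 3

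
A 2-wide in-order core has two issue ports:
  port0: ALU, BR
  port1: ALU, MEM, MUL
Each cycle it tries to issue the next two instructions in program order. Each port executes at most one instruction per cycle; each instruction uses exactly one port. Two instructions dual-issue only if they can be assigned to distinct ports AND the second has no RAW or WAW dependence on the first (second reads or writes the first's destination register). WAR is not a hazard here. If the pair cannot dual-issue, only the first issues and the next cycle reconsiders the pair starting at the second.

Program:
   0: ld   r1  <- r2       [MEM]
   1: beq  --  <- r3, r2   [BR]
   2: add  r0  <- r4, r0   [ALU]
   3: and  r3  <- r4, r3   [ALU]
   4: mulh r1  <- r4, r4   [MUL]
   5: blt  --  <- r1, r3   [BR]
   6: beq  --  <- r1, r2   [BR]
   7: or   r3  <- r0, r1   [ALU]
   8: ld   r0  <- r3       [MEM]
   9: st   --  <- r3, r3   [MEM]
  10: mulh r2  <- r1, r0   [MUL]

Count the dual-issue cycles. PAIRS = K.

PAIRS = 3

0. ld.MEM;beq.BR @i0/i1  | pair
1. add.ALU;and.ALU @i2/i3  | pair
2. mulh.MUL @i4  | RAW r1
3. blt.BR @i5  | no-port BR/BR
4. beq.BR;or.ALU @i6/i7  | pair
5. ld.MEM @i8  | no-port MEM/MEM
6. st.MEM @i9  | no-port MEM/MUL
7. mulh.MUL @i10  | tail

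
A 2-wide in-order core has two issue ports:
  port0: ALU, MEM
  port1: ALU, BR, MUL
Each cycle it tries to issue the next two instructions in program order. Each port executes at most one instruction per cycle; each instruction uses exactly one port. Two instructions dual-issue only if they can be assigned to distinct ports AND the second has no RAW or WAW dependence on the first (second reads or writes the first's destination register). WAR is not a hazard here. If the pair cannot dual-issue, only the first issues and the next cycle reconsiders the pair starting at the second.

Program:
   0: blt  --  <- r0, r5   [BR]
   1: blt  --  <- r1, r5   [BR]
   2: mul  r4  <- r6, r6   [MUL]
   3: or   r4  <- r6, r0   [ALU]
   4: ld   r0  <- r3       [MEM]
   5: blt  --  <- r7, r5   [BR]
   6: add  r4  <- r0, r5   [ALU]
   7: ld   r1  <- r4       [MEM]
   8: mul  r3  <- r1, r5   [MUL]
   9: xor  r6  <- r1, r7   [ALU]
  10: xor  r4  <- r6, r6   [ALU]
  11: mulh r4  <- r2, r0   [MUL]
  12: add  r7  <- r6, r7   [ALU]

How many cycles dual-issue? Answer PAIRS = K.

#0 head=0: blt.BR i0 no-port BR/BR
#1 head=1: blt.BR i1 no-port BR/MUL
#2 head=2: mul.MUL i2 WAW r4
#3 head=3: or.ALU/ld.MEM i3/i4 2-wide
#4 head=5: blt.BR/add.ALU i5/i6 2-wide
#5 head=7: ld.MEM i7 RAW r1
#6 head=8: mul.MUL/xor.ALU i8/i9 2-wide
#7 head=10: xor.ALU i10 WAW r4
#8 head=11: mulh.MUL/add.ALU i11/i12 2-wide

PAIRS = 4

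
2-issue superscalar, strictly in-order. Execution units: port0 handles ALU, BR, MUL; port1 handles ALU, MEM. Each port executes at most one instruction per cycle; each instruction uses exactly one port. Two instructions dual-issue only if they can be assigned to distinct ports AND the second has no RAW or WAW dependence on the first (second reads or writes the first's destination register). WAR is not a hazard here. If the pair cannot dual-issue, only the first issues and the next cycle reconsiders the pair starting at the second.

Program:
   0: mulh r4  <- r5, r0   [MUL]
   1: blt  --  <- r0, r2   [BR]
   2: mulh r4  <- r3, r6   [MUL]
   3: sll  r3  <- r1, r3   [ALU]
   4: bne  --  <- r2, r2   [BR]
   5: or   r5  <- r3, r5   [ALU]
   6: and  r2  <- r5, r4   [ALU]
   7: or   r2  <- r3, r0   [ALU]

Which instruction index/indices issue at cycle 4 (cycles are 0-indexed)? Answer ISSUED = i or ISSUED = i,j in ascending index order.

t=0 i0:mulh ; no-port MUL/BR
t=1 i1:blt ; no-port BR/MUL
t=2 i2+i3:mulh+sll ; pair
t=3 i4+i5:bne+or ; pair
t=4 i6:and ; WAW r2
t=5 i7:or ; tail

ISSUED = 6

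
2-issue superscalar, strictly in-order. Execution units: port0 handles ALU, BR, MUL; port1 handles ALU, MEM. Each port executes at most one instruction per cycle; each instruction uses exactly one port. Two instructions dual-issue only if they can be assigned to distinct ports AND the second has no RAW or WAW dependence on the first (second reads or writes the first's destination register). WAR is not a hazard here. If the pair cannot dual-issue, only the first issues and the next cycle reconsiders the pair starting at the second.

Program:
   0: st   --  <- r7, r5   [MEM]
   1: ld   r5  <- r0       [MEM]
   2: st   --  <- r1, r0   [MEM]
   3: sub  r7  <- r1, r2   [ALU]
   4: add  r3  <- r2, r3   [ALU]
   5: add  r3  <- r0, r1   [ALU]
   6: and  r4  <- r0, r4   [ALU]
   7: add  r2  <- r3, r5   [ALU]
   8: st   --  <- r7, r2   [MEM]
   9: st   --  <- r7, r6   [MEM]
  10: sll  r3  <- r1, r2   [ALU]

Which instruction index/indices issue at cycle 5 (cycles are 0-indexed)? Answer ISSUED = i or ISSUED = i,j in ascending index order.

ISSUED = 7

  cy0 -> i0 (st.MEM) no-port MEM/MEM
  cy1 -> i1 (ld.MEM) no-port MEM/MEM
  cy2 -> i2/i3 (st.MEM;sub.ALU) pair
  cy3 -> i4 (add.ALU) WAW r3
  cy4 -> i5/i6 (add.ALU;and.ALU) pair
  cy5 -> i7 (add.ALU) RAW r2
  cy6 -> i8 (st.MEM) no-port MEM/MEM
  cy7 -> i9/i10 (st.MEM;sll.ALU) pair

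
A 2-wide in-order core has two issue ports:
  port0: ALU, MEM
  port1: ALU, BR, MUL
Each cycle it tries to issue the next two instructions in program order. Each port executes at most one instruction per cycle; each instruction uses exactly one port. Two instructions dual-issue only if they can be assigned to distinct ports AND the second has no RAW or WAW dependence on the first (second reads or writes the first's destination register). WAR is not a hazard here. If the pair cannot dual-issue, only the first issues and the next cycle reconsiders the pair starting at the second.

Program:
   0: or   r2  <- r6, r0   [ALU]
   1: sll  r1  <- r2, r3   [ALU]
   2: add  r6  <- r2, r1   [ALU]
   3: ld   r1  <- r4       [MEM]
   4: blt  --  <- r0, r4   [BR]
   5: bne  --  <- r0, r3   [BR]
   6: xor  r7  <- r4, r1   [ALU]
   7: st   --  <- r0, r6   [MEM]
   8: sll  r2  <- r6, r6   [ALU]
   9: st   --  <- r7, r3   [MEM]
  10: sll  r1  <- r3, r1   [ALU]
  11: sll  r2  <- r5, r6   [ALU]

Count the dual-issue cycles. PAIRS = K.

PAIRS = 4

t=0 i0:or.ALU ; RAW r2
t=1 i1:sll.ALU ; RAW r1
t=2 i2+i3:add.ALU/ld.MEM ; dual
t=3 i4:blt.BR ; no-port BR/BR
t=4 i5+i6:bne.BR/xor.ALU ; dual
t=5 i7+i8:st.MEM/sll.ALU ; dual
t=6 i9+i10:st.MEM/sll.ALU ; dual
t=7 i11:sll.ALU ; tail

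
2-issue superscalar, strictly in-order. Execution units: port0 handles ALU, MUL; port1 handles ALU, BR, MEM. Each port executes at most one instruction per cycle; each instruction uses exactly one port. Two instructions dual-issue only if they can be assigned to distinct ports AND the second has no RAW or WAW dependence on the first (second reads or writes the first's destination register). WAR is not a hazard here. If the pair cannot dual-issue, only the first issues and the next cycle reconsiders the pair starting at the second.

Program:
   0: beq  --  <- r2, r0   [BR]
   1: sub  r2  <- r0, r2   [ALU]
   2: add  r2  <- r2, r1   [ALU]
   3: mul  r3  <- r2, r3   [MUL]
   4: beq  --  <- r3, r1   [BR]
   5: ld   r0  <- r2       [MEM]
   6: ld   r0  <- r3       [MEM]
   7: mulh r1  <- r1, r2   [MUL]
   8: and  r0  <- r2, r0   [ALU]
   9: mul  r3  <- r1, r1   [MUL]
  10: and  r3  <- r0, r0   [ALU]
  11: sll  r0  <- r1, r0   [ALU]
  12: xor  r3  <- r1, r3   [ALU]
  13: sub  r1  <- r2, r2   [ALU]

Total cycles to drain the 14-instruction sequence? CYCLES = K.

0. beq sub @i0,i1  | 2-wide
1. add @i2  | RAW r2
2. mul @i3  | RAW r3
3. beq @i4  | no-port BR/MEM
4. ld @i5  | no-port MEM/MEM
5. ld mulh @i6,i7  | 2-wide
6. and mul @i8,i9  | 2-wide
7. and sll @i10,i11  | 2-wide
8. xor sub @i12,i13  | 2-wide

CYCLES = 9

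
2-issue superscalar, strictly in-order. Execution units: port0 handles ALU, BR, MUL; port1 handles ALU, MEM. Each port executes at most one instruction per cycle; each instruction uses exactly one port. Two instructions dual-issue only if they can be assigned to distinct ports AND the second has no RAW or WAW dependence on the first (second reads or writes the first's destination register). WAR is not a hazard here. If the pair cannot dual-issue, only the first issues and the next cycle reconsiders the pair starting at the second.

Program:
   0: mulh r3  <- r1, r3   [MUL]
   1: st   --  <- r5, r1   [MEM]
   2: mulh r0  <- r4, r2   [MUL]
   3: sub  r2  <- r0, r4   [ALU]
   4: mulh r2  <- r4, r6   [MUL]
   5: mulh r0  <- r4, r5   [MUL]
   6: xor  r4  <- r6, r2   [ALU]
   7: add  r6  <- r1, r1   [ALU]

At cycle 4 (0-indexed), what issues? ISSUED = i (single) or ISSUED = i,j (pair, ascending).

#0 head=0: mulh.MUL/st.MEM i0,i1 dual
#1 head=2: mulh.MUL i2 RAW r0
#2 head=3: sub.ALU i3 WAW r2
#3 head=4: mulh.MUL i4 no-port MUL/MUL
#4 head=5: mulh.MUL/xor.ALU i5,i6 dual
#5 head=7: add.ALU i7 tail

ISSUED = 5,6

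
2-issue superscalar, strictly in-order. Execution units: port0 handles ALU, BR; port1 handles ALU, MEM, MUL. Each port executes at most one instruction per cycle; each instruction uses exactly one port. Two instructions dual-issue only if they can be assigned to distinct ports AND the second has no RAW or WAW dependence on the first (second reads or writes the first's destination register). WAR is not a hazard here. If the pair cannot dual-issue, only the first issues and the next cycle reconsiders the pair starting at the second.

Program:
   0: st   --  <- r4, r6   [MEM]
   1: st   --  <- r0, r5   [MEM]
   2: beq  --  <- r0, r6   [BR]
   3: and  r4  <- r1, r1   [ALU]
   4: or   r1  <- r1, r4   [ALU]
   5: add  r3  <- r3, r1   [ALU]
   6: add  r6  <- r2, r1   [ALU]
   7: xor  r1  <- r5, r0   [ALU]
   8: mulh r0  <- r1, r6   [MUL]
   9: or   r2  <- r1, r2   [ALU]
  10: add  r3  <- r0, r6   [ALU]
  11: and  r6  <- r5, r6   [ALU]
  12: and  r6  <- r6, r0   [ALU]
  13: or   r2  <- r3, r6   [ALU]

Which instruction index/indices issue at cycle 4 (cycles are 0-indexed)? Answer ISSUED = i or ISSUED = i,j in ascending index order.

c0: i0 st  no-port MEM/MEM
c1: i1+i2 st;beq  dual
c2: i3 and  RAW r4
c3: i4 or  RAW r1
c4: i5+i6 add;add  dual
c5: i7 xor  RAW r1
c6: i8+i9 mulh;or  dual
c7: i10+i11 add;and  dual
c8: i12 and  RAW r6
c9: i13 or  tail

ISSUED = 5,6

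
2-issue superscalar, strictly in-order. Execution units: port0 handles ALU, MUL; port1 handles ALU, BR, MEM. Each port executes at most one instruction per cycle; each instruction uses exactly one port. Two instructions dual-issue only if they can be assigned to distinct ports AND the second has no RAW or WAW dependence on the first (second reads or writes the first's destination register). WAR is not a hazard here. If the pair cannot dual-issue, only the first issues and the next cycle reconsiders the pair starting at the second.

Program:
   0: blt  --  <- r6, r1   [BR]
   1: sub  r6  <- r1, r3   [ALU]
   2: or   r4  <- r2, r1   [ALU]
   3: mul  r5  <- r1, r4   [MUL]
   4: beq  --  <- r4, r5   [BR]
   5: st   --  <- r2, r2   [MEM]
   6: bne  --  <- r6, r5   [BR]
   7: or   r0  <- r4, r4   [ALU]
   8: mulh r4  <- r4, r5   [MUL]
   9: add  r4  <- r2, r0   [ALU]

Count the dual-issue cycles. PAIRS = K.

t=0 i0/i1:blt.BR;sub.ALU ; pair
t=1 i2:or.ALU ; RAW r4
t=2 i3:mul.MUL ; RAW r5
t=3 i4:beq.BR ; no-port BR/MEM
t=4 i5:st.MEM ; no-port MEM/BR
t=5 i6/i7:bne.BR;or.ALU ; pair
t=6 i8:mulh.MUL ; WAW r4
t=7 i9:add.ALU ; tail

PAIRS = 2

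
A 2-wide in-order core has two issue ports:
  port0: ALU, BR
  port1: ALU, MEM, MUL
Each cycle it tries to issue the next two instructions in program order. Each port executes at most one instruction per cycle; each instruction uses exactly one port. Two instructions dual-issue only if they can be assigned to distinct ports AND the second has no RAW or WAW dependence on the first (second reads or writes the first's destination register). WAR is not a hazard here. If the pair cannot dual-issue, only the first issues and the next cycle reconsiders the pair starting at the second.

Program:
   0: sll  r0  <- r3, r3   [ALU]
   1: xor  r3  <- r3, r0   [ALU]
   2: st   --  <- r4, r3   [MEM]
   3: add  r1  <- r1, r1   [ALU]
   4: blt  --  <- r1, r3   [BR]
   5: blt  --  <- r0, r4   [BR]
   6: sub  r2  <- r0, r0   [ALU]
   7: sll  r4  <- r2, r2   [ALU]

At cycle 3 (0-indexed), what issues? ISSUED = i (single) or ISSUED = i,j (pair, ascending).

[0] i0  sll.ALU  -- RAW r0
[1] i1  xor.ALU  -- RAW r3
[2] i2,i3  st.MEM;add.ALU  -- 2-wide
[3] i4  blt.BR  -- no-port BR/BR
[4] i5,i6  blt.BR;sub.ALU  -- 2-wide
[5] i7  sll.ALU  -- tail

ISSUED = 4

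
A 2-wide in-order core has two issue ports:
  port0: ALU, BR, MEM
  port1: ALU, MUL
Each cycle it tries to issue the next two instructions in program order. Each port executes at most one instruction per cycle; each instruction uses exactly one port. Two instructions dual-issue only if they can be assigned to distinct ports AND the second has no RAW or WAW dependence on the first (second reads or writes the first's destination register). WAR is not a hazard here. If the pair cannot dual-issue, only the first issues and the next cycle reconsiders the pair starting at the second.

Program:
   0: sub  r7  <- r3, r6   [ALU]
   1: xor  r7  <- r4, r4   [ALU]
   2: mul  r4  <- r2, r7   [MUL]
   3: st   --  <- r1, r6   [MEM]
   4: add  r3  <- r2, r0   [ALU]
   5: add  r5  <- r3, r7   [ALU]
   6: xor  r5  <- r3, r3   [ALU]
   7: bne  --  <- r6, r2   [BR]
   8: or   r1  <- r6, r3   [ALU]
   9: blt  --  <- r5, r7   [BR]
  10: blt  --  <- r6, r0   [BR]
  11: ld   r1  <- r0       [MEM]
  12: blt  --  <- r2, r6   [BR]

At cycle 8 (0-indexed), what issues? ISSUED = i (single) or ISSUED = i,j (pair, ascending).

#0 head=0: sub.ALU i0 WAW r7
#1 head=1: xor.ALU i1 RAW r7
#2 head=2: mul.MUL;st.MEM i2&i3 dual
#3 head=4: add.ALU i4 RAW r3
#4 head=5: add.ALU i5 WAW r5
#5 head=6: xor.ALU;bne.BR i6&i7 dual
#6 head=8: or.ALU;blt.BR i8&i9 dual
#7 head=10: blt.BR i10 no-port BR/MEM
#8 head=11: ld.MEM i11 no-port MEM/BR
#9 head=12: blt.BR i12 tail

ISSUED = 11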